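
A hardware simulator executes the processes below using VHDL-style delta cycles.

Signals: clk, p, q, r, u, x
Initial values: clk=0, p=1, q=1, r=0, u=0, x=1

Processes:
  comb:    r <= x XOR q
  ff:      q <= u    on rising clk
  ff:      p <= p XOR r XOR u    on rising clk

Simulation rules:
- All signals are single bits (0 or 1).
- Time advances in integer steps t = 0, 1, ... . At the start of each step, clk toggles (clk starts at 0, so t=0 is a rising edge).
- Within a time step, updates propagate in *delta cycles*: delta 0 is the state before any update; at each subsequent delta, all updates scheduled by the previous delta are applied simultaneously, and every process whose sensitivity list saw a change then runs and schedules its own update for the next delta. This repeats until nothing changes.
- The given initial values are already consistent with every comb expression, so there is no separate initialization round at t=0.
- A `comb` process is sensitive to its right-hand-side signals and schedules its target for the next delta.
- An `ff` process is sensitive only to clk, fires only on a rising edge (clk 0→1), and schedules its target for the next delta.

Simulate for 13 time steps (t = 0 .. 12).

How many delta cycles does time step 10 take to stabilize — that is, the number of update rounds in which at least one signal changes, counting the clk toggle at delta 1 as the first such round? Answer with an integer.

[bits: clk,r,u,p,q,x]
t=0: Δ0=000111 Δ1=100111 Δ2=100101 Δ3=110101 | 3Δ
t=1: Δ0=110101 Δ1=010101 | 1Δ
t=2: Δ0=010101 Δ1=110101 Δ2=110001 | 2Δ
t=3: Δ0=110001 Δ1=010001 | 1Δ
t=4: Δ0=010001 Δ1=110001 Δ2=110101 | 2Δ
t=5: Δ0=110101 Δ1=010101 | 1Δ
t=6: Δ0=010101 Δ1=110101 Δ2=110001 | 2Δ
t=7: Δ0=110001 Δ1=010001 | 1Δ
t=8: Δ0=010001 Δ1=110001 Δ2=110101 | 2Δ
t=9: Δ0=110101 Δ1=010101 | 1Δ
t=10: Δ0=010101 Δ1=110101 Δ2=110001 | 2Δ
t=11: Δ0=110001 Δ1=010001 | 1Δ
t=12: Δ0=010001 Δ1=110001 Δ2=110101 | 2Δ

2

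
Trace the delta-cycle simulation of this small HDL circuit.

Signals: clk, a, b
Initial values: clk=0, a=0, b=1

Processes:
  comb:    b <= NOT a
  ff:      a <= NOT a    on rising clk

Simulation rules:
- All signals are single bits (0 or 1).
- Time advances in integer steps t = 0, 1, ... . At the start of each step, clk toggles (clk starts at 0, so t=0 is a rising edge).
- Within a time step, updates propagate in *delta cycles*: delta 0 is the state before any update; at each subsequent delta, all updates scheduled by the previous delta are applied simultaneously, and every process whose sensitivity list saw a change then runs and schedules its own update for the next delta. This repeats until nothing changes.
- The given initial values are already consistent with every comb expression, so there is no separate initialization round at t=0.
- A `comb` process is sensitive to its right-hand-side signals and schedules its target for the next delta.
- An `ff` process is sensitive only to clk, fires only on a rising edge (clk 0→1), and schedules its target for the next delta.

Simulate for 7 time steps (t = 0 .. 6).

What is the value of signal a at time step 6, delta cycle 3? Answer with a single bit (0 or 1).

t0.Δ0 clk=0 b=1 a=0
t0.Δ1 clk=1 b=1 a=0
t0.Δ2 clk=1 b=1 a=1
t0.Δ3 clk=1 b=0 a=1
t1.Δ0 clk=1 b=0 a=1
t1.Δ1 clk=0 b=0 a=1
t2.Δ0 clk=0 b=0 a=1
t2.Δ1 clk=1 b=0 a=1
t2.Δ2 clk=1 b=0 a=0
t2.Δ3 clk=1 b=1 a=0
t3.Δ0 clk=1 b=1 a=0
t3.Δ1 clk=0 b=1 a=0
t4.Δ0 clk=0 b=1 a=0
t4.Δ1 clk=1 b=1 a=0
t4.Δ2 clk=1 b=1 a=1
t4.Δ3 clk=1 b=0 a=1
t5.Δ0 clk=1 b=0 a=1
t5.Δ1 clk=0 b=0 a=1
t6.Δ0 clk=0 b=0 a=1
t6.Δ1 clk=1 b=0 a=1
t6.Δ2 clk=1 b=0 a=0
t6.Δ3 clk=1 b=1 a=0

0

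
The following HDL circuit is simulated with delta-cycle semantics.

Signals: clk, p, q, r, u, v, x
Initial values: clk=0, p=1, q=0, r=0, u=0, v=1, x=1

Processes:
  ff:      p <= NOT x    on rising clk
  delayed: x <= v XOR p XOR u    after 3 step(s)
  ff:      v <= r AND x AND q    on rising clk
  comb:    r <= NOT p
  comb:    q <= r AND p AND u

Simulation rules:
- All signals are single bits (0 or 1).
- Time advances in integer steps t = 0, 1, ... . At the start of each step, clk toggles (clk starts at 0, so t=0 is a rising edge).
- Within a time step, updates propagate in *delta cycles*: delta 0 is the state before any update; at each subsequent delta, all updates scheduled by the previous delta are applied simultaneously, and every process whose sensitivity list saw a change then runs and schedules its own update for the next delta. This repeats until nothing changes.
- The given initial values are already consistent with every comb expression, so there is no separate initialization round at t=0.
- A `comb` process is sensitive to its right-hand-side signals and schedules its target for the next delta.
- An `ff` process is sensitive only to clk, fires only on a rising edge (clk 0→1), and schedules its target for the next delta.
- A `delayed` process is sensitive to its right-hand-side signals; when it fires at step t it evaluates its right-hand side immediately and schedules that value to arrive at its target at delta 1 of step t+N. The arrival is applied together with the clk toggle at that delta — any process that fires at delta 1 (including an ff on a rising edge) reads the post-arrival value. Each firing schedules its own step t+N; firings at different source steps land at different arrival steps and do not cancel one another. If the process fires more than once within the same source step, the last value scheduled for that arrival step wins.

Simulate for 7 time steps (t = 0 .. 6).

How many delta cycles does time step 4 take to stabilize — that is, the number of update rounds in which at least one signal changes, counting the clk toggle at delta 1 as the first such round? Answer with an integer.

t0.Δ0 r=0 x=1 u=0 p=1 v=1 clk=0 q=0
t0.Δ1 r=0 x=1 u=0 p=1 v=1 clk=1 q=0
t0.Δ2 r=0 x=1 u=0 p=0 v=0 clk=1 q=0
t0.Δ3 r=1 x=1 u=0 p=0 v=0 clk=1 q=0
t1.Δ0 r=1 x=1 u=0 p=0 v=0 clk=1 q=0
t1.Δ1 r=1 x=1 u=0 p=0 v=0 clk=0 q=0
t2.Δ0 r=1 x=1 u=0 p=0 v=0 clk=0 q=0
t2.Δ1 r=1 x=1 u=0 p=0 v=0 clk=1 q=0
t3.Δ0 r=1 x=1 u=0 p=0 v=0 clk=1 q=0
t3.Δ1 r=1 x=0 u=0 p=0 v=0 clk=0 q=0
t4.Δ0 r=1 x=0 u=0 p=0 v=0 clk=0 q=0
t4.Δ1 r=1 x=0 u=0 p=0 v=0 clk=1 q=0
t4.Δ2 r=1 x=0 u=0 p=1 v=0 clk=1 q=0
t4.Δ3 r=0 x=0 u=0 p=1 v=0 clk=1 q=0
t5.Δ0 r=0 x=0 u=0 p=1 v=0 clk=1 q=0
t5.Δ1 r=0 x=0 u=0 p=1 v=0 clk=0 q=0
t6.Δ0 r=0 x=0 u=0 p=1 v=0 clk=0 q=0
t6.Δ1 r=0 x=0 u=0 p=1 v=0 clk=1 q=0

3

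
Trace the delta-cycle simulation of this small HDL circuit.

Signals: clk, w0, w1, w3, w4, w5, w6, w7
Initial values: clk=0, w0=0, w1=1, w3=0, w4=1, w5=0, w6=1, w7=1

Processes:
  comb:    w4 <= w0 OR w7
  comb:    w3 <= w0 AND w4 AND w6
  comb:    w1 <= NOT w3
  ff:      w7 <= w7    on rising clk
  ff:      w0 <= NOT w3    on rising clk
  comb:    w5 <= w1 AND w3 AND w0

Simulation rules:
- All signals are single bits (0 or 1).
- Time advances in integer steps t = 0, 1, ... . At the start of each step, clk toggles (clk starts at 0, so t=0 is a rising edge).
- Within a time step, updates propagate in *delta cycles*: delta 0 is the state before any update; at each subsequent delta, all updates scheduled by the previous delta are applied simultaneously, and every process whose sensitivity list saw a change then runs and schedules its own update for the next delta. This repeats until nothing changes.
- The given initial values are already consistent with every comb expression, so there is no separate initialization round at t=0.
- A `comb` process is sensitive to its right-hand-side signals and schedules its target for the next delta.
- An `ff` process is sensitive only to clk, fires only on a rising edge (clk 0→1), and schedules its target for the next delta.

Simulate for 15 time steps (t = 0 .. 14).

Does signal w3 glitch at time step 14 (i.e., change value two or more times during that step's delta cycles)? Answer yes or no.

t0.Δ0 w0=0 w3=0 w1=1 w7=1 w6=1 w4=1 w5=0 clk=0
t0.Δ1 w0=0 w3=0 w1=1 w7=1 w6=1 w4=1 w5=0 clk=1
t0.Δ2 w0=1 w3=0 w1=1 w7=1 w6=1 w4=1 w5=0 clk=1
t0.Δ3 w0=1 w3=1 w1=1 w7=1 w6=1 w4=1 w5=0 clk=1
t0.Δ4 w0=1 w3=1 w1=0 w7=1 w6=1 w4=1 w5=1 clk=1
t0.Δ5 w0=1 w3=1 w1=0 w7=1 w6=1 w4=1 w5=0 clk=1
t1.Δ0 w0=1 w3=1 w1=0 w7=1 w6=1 w4=1 w5=0 clk=1
t1.Δ1 w0=1 w3=1 w1=0 w7=1 w6=1 w4=1 w5=0 clk=0
t2.Δ0 w0=1 w3=1 w1=0 w7=1 w6=1 w4=1 w5=0 clk=0
t2.Δ1 w0=1 w3=1 w1=0 w7=1 w6=1 w4=1 w5=0 clk=1
t2.Δ2 w0=0 w3=1 w1=0 w7=1 w6=1 w4=1 w5=0 clk=1
t2.Δ3 w0=0 w3=0 w1=0 w7=1 w6=1 w4=1 w5=0 clk=1
t2.Δ4 w0=0 w3=0 w1=1 w7=1 w6=1 w4=1 w5=0 clk=1
t3.Δ0 w0=0 w3=0 w1=1 w7=1 w6=1 w4=1 w5=0 clk=1
t3.Δ1 w0=0 w3=0 w1=1 w7=1 w6=1 w4=1 w5=0 clk=0
t4.Δ0 w0=0 w3=0 w1=1 w7=1 w6=1 w4=1 w5=0 clk=0
t4.Δ1 w0=0 w3=0 w1=1 w7=1 w6=1 w4=1 w5=0 clk=1
t4.Δ2 w0=1 w3=0 w1=1 w7=1 w6=1 w4=1 w5=0 clk=1
t4.Δ3 w0=1 w3=1 w1=1 w7=1 w6=1 w4=1 w5=0 clk=1
t4.Δ4 w0=1 w3=1 w1=0 w7=1 w6=1 w4=1 w5=1 clk=1
t4.Δ5 w0=1 w3=1 w1=0 w7=1 w6=1 w4=1 w5=0 clk=1
t5.Δ0 w0=1 w3=1 w1=0 w7=1 w6=1 w4=1 w5=0 clk=1
t5.Δ1 w0=1 w3=1 w1=0 w7=1 w6=1 w4=1 w5=0 clk=0
t6.Δ0 w0=1 w3=1 w1=0 w7=1 w6=1 w4=1 w5=0 clk=0
t6.Δ1 w0=1 w3=1 w1=0 w7=1 w6=1 w4=1 w5=0 clk=1
t6.Δ2 w0=0 w3=1 w1=0 w7=1 w6=1 w4=1 w5=0 clk=1
t6.Δ3 w0=0 w3=0 w1=0 w7=1 w6=1 w4=1 w5=0 clk=1
t6.Δ4 w0=0 w3=0 w1=1 w7=1 w6=1 w4=1 w5=0 clk=1
t7.Δ0 w0=0 w3=0 w1=1 w7=1 w6=1 w4=1 w5=0 clk=1
t7.Δ1 w0=0 w3=0 w1=1 w7=1 w6=1 w4=1 w5=0 clk=0
t8.Δ0 w0=0 w3=0 w1=1 w7=1 w6=1 w4=1 w5=0 clk=0
t8.Δ1 w0=0 w3=0 w1=1 w7=1 w6=1 w4=1 w5=0 clk=1
t8.Δ2 w0=1 w3=0 w1=1 w7=1 w6=1 w4=1 w5=0 clk=1
t8.Δ3 w0=1 w3=1 w1=1 w7=1 w6=1 w4=1 w5=0 clk=1
t8.Δ4 w0=1 w3=1 w1=0 w7=1 w6=1 w4=1 w5=1 clk=1
t8.Δ5 w0=1 w3=1 w1=0 w7=1 w6=1 w4=1 w5=0 clk=1
t9.Δ0 w0=1 w3=1 w1=0 w7=1 w6=1 w4=1 w5=0 clk=1
t9.Δ1 w0=1 w3=1 w1=0 w7=1 w6=1 w4=1 w5=0 clk=0
t10.Δ0 w0=1 w3=1 w1=0 w7=1 w6=1 w4=1 w5=0 clk=0
t10.Δ1 w0=1 w3=1 w1=0 w7=1 w6=1 w4=1 w5=0 clk=1
t10.Δ2 w0=0 w3=1 w1=0 w7=1 w6=1 w4=1 w5=0 clk=1
t10.Δ3 w0=0 w3=0 w1=0 w7=1 w6=1 w4=1 w5=0 clk=1
t10.Δ4 w0=0 w3=0 w1=1 w7=1 w6=1 w4=1 w5=0 clk=1
t11.Δ0 w0=0 w3=0 w1=1 w7=1 w6=1 w4=1 w5=0 clk=1
t11.Δ1 w0=0 w3=0 w1=1 w7=1 w6=1 w4=1 w5=0 clk=0
t12.Δ0 w0=0 w3=0 w1=1 w7=1 w6=1 w4=1 w5=0 clk=0
t12.Δ1 w0=0 w3=0 w1=1 w7=1 w6=1 w4=1 w5=0 clk=1
t12.Δ2 w0=1 w3=0 w1=1 w7=1 w6=1 w4=1 w5=0 clk=1
t12.Δ3 w0=1 w3=1 w1=1 w7=1 w6=1 w4=1 w5=0 clk=1
t12.Δ4 w0=1 w3=1 w1=0 w7=1 w6=1 w4=1 w5=1 clk=1
t12.Δ5 w0=1 w3=1 w1=0 w7=1 w6=1 w4=1 w5=0 clk=1
t13.Δ0 w0=1 w3=1 w1=0 w7=1 w6=1 w4=1 w5=0 clk=1
t13.Δ1 w0=1 w3=1 w1=0 w7=1 w6=1 w4=1 w5=0 clk=0
t14.Δ0 w0=1 w3=1 w1=0 w7=1 w6=1 w4=1 w5=0 clk=0
t14.Δ1 w0=1 w3=1 w1=0 w7=1 w6=1 w4=1 w5=0 clk=1
t14.Δ2 w0=0 w3=1 w1=0 w7=1 w6=1 w4=1 w5=0 clk=1
t14.Δ3 w0=0 w3=0 w1=0 w7=1 w6=1 w4=1 w5=0 clk=1
t14.Δ4 w0=0 w3=0 w1=1 w7=1 w6=1 w4=1 w5=0 clk=1

no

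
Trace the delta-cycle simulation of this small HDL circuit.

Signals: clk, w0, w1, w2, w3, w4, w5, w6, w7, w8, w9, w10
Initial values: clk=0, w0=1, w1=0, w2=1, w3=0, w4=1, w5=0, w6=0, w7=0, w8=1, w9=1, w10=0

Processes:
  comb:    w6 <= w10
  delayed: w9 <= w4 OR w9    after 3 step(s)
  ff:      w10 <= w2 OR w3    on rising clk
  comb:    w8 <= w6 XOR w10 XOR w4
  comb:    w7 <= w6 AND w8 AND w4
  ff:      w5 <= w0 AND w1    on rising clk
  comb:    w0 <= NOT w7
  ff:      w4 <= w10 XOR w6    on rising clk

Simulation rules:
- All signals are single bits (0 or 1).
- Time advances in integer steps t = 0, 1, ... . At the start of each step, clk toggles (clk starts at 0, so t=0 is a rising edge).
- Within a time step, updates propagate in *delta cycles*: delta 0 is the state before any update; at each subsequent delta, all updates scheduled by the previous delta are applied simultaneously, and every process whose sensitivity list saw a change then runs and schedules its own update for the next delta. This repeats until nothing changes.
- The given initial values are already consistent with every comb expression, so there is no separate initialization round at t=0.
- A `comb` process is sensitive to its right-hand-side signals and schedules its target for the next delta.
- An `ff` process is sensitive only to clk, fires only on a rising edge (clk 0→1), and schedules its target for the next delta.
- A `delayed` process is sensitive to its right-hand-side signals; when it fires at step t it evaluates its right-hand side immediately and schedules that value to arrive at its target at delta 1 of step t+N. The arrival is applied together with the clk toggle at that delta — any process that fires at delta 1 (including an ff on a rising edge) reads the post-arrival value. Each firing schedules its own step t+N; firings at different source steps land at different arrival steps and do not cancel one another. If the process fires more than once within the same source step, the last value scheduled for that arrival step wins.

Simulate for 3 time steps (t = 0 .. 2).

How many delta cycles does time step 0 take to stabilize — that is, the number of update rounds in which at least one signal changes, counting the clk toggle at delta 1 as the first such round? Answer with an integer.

t=0 Δ0: w10=0 w8=1 w6=0 w3=0 w7=0 w4=1 w1=0 clk=0 w9=1 w5=0 w2=1 w0=1
  Δ1: clk:0→1
  Δ2: w10:0→1, w4:1→0
  Δ3: w6:0→1
  Δ4: w8:1→0
  (4Δ to stable)
t=1 Δ0: w10=1 w8=0 w6=1 w3=0 w7=0 w4=0 w1=0 clk=1 w9=1 w5=0 w2=1 w0=1
  Δ1: clk:1→0
  (1Δ to stable)
t=2 Δ0: w10=1 w8=0 w6=1 w3=0 w7=0 w4=0 w1=0 clk=0 w9=1 w5=0 w2=1 w0=1
  Δ1: clk:0→1
  (1Δ to stable)

4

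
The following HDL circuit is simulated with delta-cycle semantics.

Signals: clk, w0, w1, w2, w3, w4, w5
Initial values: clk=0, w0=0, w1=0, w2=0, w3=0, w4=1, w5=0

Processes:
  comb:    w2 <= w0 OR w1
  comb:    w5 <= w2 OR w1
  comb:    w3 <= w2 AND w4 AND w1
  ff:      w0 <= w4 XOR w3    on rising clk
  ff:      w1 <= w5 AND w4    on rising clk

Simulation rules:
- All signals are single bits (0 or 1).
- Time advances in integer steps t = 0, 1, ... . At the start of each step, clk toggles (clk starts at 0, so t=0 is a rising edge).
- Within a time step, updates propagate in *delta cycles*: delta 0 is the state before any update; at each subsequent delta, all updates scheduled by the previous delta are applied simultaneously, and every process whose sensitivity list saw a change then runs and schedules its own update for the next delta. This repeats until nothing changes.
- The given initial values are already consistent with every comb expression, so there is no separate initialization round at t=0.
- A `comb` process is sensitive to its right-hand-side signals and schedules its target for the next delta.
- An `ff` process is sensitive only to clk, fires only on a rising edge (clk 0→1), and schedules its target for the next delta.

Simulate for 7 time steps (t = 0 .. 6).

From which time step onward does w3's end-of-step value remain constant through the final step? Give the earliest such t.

[bits: clk,w3,w4,w1,w2,w5,w0]
t=0: Δ0=0010000 Δ1=1010000 Δ2=1010001 Δ3=1010101 Δ4=1010111 | 4Δ
t=1: Δ0=1010111 Δ1=0010111 | 1Δ
t=2: Δ0=0010111 Δ1=1010111 Δ2=1011111 Δ3=1111111 | 3Δ
t=3: Δ0=1111111 Δ1=0111111 | 1Δ
t=4: Δ0=0111111 Δ1=1111111 Δ2=1111110 | 2Δ
t=5: Δ0=1111110 Δ1=0111110 | 1Δ
t=6: Δ0=0111110 Δ1=1111110 | 1Δ

2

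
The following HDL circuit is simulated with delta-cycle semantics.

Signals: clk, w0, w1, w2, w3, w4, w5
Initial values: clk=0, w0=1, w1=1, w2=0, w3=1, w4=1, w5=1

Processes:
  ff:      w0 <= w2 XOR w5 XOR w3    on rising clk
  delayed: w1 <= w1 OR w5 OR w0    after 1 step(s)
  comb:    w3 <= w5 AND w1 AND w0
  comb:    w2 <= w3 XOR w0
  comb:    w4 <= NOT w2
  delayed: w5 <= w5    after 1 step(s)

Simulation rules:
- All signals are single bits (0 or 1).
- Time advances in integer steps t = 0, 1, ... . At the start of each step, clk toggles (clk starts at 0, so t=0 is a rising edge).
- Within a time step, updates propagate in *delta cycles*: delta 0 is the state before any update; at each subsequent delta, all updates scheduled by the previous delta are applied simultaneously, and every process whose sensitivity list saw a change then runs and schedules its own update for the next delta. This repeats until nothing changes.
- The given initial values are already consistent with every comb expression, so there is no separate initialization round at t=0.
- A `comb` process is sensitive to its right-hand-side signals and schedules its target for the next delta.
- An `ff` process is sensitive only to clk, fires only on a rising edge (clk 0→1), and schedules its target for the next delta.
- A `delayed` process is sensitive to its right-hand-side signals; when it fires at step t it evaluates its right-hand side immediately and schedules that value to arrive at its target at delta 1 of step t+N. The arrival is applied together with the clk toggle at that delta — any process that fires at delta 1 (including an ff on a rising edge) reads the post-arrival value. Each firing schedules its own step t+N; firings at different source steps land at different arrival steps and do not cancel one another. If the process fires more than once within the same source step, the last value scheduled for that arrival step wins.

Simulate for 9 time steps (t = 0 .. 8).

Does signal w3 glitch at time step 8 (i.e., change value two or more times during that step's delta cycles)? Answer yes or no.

t0.Δ0 w1=1 w4=1 w0=1 w2=0 w3=1 clk=0 w5=1
t0.Δ1 w1=1 w4=1 w0=1 w2=0 w3=1 clk=1 w5=1
t0.Δ2 w1=1 w4=1 w0=0 w2=0 w3=1 clk=1 w5=1
t0.Δ3 w1=1 w4=1 w0=0 w2=1 w3=0 clk=1 w5=1
t0.Δ4 w1=1 w4=0 w0=0 w2=0 w3=0 clk=1 w5=1
t0.Δ5 w1=1 w4=1 w0=0 w2=0 w3=0 clk=1 w5=1
t1.Δ0 w1=1 w4=1 w0=0 w2=0 w3=0 clk=1 w5=1
t1.Δ1 w1=1 w4=1 w0=0 w2=0 w3=0 clk=0 w5=1
t2.Δ0 w1=1 w4=1 w0=0 w2=0 w3=0 clk=0 w5=1
t2.Δ1 w1=1 w4=1 w0=0 w2=0 w3=0 clk=1 w5=1
t2.Δ2 w1=1 w4=1 w0=1 w2=0 w3=0 clk=1 w5=1
t2.Δ3 w1=1 w4=1 w0=1 w2=1 w3=1 clk=1 w5=1
t2.Δ4 w1=1 w4=0 w0=1 w2=0 w3=1 clk=1 w5=1
t2.Δ5 w1=1 w4=1 w0=1 w2=0 w3=1 clk=1 w5=1
t3.Δ0 w1=1 w4=1 w0=1 w2=0 w3=1 clk=1 w5=1
t3.Δ1 w1=1 w4=1 w0=1 w2=0 w3=1 clk=0 w5=1
t4.Δ0 w1=1 w4=1 w0=1 w2=0 w3=1 clk=0 w5=1
t4.Δ1 w1=1 w4=1 w0=1 w2=0 w3=1 clk=1 w5=1
t4.Δ2 w1=1 w4=1 w0=0 w2=0 w3=1 clk=1 w5=1
t4.Δ3 w1=1 w4=1 w0=0 w2=1 w3=0 clk=1 w5=1
t4.Δ4 w1=1 w4=0 w0=0 w2=0 w3=0 clk=1 w5=1
t4.Δ5 w1=1 w4=1 w0=0 w2=0 w3=0 clk=1 w5=1
t5.Δ0 w1=1 w4=1 w0=0 w2=0 w3=0 clk=1 w5=1
t5.Δ1 w1=1 w4=1 w0=0 w2=0 w3=0 clk=0 w5=1
t6.Δ0 w1=1 w4=1 w0=0 w2=0 w3=0 clk=0 w5=1
t6.Δ1 w1=1 w4=1 w0=0 w2=0 w3=0 clk=1 w5=1
t6.Δ2 w1=1 w4=1 w0=1 w2=0 w3=0 clk=1 w5=1
t6.Δ3 w1=1 w4=1 w0=1 w2=1 w3=1 clk=1 w5=1
t6.Δ4 w1=1 w4=0 w0=1 w2=0 w3=1 clk=1 w5=1
t6.Δ5 w1=1 w4=1 w0=1 w2=0 w3=1 clk=1 w5=1
t7.Δ0 w1=1 w4=1 w0=1 w2=0 w3=1 clk=1 w5=1
t7.Δ1 w1=1 w4=1 w0=1 w2=0 w3=1 clk=0 w5=1
t8.Δ0 w1=1 w4=1 w0=1 w2=0 w3=1 clk=0 w5=1
t8.Δ1 w1=1 w4=1 w0=1 w2=0 w3=1 clk=1 w5=1
t8.Δ2 w1=1 w4=1 w0=0 w2=0 w3=1 clk=1 w5=1
t8.Δ3 w1=1 w4=1 w0=0 w2=1 w3=0 clk=1 w5=1
t8.Δ4 w1=1 w4=0 w0=0 w2=0 w3=0 clk=1 w5=1
t8.Δ5 w1=1 w4=1 w0=0 w2=0 w3=0 clk=1 w5=1

no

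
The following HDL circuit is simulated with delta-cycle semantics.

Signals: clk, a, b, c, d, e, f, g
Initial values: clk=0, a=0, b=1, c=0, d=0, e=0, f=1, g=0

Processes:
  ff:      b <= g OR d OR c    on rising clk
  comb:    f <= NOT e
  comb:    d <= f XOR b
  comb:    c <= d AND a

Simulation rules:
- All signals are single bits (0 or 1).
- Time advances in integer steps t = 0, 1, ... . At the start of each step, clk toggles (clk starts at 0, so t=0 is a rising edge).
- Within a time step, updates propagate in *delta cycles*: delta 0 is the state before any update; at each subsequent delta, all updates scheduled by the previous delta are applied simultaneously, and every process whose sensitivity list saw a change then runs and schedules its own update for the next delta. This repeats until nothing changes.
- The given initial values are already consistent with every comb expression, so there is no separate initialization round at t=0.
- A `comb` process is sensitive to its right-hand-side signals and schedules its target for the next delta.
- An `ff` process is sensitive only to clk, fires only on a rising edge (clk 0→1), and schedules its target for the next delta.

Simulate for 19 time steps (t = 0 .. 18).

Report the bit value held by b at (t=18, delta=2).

t=0 Δ0: clk=0 c=0 e=0 b=1 f=1 a=0 d=0 g=0
  Δ1: clk:0→1
  Δ2: b:1→0
  Δ3: d:0→1
  (3Δ to stable)
t=1 Δ0: clk=1 c=0 e=0 b=0 f=1 a=0 d=1 g=0
  Δ1: clk:1→0
  (1Δ to stable)
t=2 Δ0: clk=0 c=0 e=0 b=0 f=1 a=0 d=1 g=0
  Δ1: clk:0→1
  Δ2: b:0→1
  Δ3: d:1→0
  (3Δ to stable)
t=3 Δ0: clk=1 c=0 e=0 b=1 f=1 a=0 d=0 g=0
  Δ1: clk:1→0
  (1Δ to stable)
t=4 Δ0: clk=0 c=0 e=0 b=1 f=1 a=0 d=0 g=0
  Δ1: clk:0→1
  Δ2: b:1→0
  Δ3: d:0→1
  (3Δ to stable)
t=5 Δ0: clk=1 c=0 e=0 b=0 f=1 a=0 d=1 g=0
  Δ1: clk:1→0
  (1Δ to stable)
t=6 Δ0: clk=0 c=0 e=0 b=0 f=1 a=0 d=1 g=0
  Δ1: clk:0→1
  Δ2: b:0→1
  Δ3: d:1→0
  (3Δ to stable)
t=7 Δ0: clk=1 c=0 e=0 b=1 f=1 a=0 d=0 g=0
  Δ1: clk:1→0
  (1Δ to stable)
t=8 Δ0: clk=0 c=0 e=0 b=1 f=1 a=0 d=0 g=0
  Δ1: clk:0→1
  Δ2: b:1→0
  Δ3: d:0→1
  (3Δ to stable)
t=9 Δ0: clk=1 c=0 e=0 b=0 f=1 a=0 d=1 g=0
  Δ1: clk:1→0
  (1Δ to stable)
t=10 Δ0: clk=0 c=0 e=0 b=0 f=1 a=0 d=1 g=0
  Δ1: clk:0→1
  Δ2: b:0→1
  Δ3: d:1→0
  (3Δ to stable)
t=11 Δ0: clk=1 c=0 e=0 b=1 f=1 a=0 d=0 g=0
  Δ1: clk:1→0
  (1Δ to stable)
t=12 Δ0: clk=0 c=0 e=0 b=1 f=1 a=0 d=0 g=0
  Δ1: clk:0→1
  Δ2: b:1→0
  Δ3: d:0→1
  (3Δ to stable)
t=13 Δ0: clk=1 c=0 e=0 b=0 f=1 a=0 d=1 g=0
  Δ1: clk:1→0
  (1Δ to stable)
t=14 Δ0: clk=0 c=0 e=0 b=0 f=1 a=0 d=1 g=0
  Δ1: clk:0→1
  Δ2: b:0→1
  Δ3: d:1→0
  (3Δ to stable)
t=15 Δ0: clk=1 c=0 e=0 b=1 f=1 a=0 d=0 g=0
  Δ1: clk:1→0
  (1Δ to stable)
t=16 Δ0: clk=0 c=0 e=0 b=1 f=1 a=0 d=0 g=0
  Δ1: clk:0→1
  Δ2: b:1→0
  Δ3: d:0→1
  (3Δ to stable)
t=17 Δ0: clk=1 c=0 e=0 b=0 f=1 a=0 d=1 g=0
  Δ1: clk:1→0
  (1Δ to stable)
t=18 Δ0: clk=0 c=0 e=0 b=0 f=1 a=0 d=1 g=0
  Δ1: clk:0→1
  Δ2: b:0→1
  Δ3: d:1→0
  (3Δ to stable)

1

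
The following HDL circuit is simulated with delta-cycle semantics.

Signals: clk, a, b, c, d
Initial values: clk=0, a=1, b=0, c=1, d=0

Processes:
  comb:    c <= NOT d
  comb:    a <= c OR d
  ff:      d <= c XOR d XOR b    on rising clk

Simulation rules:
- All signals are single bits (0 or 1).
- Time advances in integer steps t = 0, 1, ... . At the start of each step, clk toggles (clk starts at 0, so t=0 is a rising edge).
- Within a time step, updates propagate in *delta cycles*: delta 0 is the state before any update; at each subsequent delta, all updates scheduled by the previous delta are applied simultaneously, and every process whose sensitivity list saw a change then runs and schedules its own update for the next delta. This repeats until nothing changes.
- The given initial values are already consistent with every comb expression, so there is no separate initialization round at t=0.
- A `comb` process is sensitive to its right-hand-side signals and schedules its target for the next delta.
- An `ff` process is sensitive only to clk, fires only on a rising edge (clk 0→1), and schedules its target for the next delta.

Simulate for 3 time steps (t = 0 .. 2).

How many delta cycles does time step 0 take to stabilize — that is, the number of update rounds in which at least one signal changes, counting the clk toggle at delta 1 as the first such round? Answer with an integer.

t0.Δ0 d=0 b=0 c=1 a=1 clk=0
t0.Δ1 d=0 b=0 c=1 a=1 clk=1
t0.Δ2 d=1 b=0 c=1 a=1 clk=1
t0.Δ3 d=1 b=0 c=0 a=1 clk=1
t1.Δ0 d=1 b=0 c=0 a=1 clk=1
t1.Δ1 d=1 b=0 c=0 a=1 clk=0
t2.Δ0 d=1 b=0 c=0 a=1 clk=0
t2.Δ1 d=1 b=0 c=0 a=1 clk=1

3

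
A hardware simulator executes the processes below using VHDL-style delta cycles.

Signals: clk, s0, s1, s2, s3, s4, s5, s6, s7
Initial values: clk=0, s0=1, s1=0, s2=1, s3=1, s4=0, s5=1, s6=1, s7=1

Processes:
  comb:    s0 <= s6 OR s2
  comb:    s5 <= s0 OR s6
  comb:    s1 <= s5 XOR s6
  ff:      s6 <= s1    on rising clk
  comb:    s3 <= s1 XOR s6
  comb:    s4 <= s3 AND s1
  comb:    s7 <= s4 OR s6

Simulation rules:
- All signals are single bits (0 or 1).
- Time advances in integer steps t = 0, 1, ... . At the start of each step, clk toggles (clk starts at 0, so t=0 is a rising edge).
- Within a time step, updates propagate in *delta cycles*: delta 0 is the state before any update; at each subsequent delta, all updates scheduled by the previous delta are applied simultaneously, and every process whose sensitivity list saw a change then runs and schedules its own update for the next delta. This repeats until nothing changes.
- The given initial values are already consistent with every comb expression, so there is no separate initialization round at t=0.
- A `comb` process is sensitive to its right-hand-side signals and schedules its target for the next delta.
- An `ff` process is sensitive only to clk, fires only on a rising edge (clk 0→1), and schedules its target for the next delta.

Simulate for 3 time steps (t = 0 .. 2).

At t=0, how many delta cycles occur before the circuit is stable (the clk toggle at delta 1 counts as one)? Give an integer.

[bits: clk,s3,s4,s1,s6,s0,s5,s2,s7]
t=0: Δ0=010011111 Δ1=110011111 Δ2=110001111 Δ3=100101110 Δ4=110101110 Δ5=111101110 Δ6=111101111 | 6Δ
t=1: Δ0=111101111 Δ1=011101111 | 1Δ
t=2: Δ0=011101111 Δ1=111101111 Δ2=111111111 Δ3=101011111 Δ4=110011111 | 4Δ

6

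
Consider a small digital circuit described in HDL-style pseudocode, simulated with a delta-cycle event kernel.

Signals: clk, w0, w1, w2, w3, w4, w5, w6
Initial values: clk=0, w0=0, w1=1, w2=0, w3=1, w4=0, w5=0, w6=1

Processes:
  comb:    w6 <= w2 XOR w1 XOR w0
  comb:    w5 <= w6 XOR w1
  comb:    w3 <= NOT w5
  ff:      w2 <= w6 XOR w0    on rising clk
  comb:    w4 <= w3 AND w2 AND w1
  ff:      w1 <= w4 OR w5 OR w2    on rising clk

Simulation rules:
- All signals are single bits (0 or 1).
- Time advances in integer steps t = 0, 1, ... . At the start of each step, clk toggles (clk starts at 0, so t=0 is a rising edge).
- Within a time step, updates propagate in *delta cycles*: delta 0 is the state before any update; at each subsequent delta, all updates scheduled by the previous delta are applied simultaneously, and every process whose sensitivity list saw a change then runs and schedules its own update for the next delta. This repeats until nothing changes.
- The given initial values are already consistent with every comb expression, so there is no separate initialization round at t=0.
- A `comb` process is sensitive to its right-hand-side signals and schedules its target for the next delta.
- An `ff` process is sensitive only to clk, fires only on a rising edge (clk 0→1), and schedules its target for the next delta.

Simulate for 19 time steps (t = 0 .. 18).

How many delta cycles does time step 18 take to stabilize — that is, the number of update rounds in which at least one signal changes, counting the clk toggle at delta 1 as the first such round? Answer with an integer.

[bits: w2,w3,w4,w1,w5,clk,w6,w0]
t=0: Δ0=01010010 Δ1=01010110 Δ2=11000110 Δ3=11001110 Δ4=10001110 | 4Δ
t=1: Δ0=10001110 Δ1=10001010 | 1Δ
t=2: Δ0=10001010 Δ1=10001110 Δ2=10011110 Δ3=10010100 Δ4=11011100 Δ5=10111100 Δ6=10011100 | 6Δ
t=3: Δ0=10011100 Δ1=10011000 | 1Δ
t=4: Δ0=10011000 Δ1=10011100 Δ2=00011100 Δ3=00011110 Δ4=00010110 Δ5=01010110 | 5Δ
t=5: Δ0=01010110 Δ1=01010010 | 1Δ
t=6: Δ0=01010010 Δ1=01010110 Δ2=11000110 Δ3=11001110 Δ4=10001110 | 4Δ
t=7: Δ0=10001110 Δ1=10001010 | 1Δ
t=8: Δ0=10001010 Δ1=10001110 Δ2=10011110 Δ3=10010100 Δ4=11011100 Δ5=10111100 Δ6=10011100 | 6Δ
t=9: Δ0=10011100 Δ1=10011000 | 1Δ
t=10: Δ0=10011000 Δ1=10011100 Δ2=00011100 Δ3=00011110 Δ4=00010110 Δ5=01010110 | 5Δ
t=11: Δ0=01010110 Δ1=01010010 | 1Δ
t=12: Δ0=01010010 Δ1=01010110 Δ2=11000110 Δ3=11001110 Δ4=10001110 | 4Δ
t=13: Δ0=10001110 Δ1=10001010 | 1Δ
t=14: Δ0=10001010 Δ1=10001110 Δ2=10011110 Δ3=10010100 Δ4=11011100 Δ5=10111100 Δ6=10011100 | 6Δ
t=15: Δ0=10011100 Δ1=10011000 | 1Δ
t=16: Δ0=10011000 Δ1=10011100 Δ2=00011100 Δ3=00011110 Δ4=00010110 Δ5=01010110 | 5Δ
t=17: Δ0=01010110 Δ1=01010010 | 1Δ
t=18: Δ0=01010010 Δ1=01010110 Δ2=11000110 Δ3=11001110 Δ4=10001110 | 4Δ

4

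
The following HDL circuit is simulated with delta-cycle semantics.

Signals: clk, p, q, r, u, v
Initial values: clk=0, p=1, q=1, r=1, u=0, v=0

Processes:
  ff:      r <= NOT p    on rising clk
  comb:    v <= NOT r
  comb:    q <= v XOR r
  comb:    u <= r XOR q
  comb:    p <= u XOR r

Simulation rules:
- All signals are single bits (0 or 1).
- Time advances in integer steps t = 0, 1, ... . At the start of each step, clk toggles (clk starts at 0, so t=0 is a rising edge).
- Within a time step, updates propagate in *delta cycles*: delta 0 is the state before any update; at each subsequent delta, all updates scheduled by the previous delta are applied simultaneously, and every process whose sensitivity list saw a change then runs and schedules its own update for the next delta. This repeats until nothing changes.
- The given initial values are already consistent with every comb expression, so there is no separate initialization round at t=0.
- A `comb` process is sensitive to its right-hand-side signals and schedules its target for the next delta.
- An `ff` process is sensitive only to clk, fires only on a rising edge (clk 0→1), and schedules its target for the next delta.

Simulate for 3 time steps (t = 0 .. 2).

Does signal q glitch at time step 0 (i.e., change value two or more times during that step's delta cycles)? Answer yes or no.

[bits: v,q,clk,p,r,u]
t=0: Δ0=010110 Δ1=011110 Δ2=011100 Δ3=101001 Δ4=111100 Δ5=111001 Δ6=111101 | 6Δ
t=1: Δ0=111101 Δ1=110101 | 1Δ
t=2: Δ0=110101 Δ1=111101 | 1Δ

yes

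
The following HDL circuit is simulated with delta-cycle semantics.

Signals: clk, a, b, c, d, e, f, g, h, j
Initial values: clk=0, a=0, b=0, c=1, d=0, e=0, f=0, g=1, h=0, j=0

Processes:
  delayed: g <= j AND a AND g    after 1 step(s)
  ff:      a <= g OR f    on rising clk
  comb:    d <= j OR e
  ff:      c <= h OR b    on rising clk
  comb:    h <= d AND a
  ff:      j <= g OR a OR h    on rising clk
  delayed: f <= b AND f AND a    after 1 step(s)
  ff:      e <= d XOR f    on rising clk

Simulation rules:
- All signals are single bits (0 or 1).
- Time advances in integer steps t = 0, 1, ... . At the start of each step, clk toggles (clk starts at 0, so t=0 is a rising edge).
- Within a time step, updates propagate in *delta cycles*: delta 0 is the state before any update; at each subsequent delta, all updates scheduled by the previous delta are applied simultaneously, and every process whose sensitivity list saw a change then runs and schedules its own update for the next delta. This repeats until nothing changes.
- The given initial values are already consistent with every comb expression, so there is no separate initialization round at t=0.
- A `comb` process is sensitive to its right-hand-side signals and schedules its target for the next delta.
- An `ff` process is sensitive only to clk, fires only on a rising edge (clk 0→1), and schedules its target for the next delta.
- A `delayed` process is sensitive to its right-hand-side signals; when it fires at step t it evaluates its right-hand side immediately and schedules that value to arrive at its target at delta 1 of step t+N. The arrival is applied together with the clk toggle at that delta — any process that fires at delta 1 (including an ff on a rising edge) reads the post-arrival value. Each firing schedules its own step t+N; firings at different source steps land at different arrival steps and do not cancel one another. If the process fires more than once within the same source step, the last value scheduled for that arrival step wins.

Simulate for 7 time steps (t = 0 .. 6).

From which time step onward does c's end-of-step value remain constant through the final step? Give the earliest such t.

2

[bits: g,j,clk,f,b,h,a,d,e,c]
t=0: Δ0=1000000001 Δ1=1010000001 Δ2=1110001000 Δ3=1110001100 Δ4=1110011100 | 4Δ
t=1: Δ0=1110011100 Δ1=1100011100 | 1Δ
t=2: Δ0=1100011100 Δ1=1110011100 Δ2=1110011111 | 2Δ
t=3: Δ0=1110011111 Δ1=1100011111 | 1Δ
t=4: Δ0=1100011111 Δ1=1110011111 | 1Δ
t=5: Δ0=1110011111 Δ1=1100011111 | 1Δ
t=6: Δ0=1100011111 Δ1=1110011111 | 1Δ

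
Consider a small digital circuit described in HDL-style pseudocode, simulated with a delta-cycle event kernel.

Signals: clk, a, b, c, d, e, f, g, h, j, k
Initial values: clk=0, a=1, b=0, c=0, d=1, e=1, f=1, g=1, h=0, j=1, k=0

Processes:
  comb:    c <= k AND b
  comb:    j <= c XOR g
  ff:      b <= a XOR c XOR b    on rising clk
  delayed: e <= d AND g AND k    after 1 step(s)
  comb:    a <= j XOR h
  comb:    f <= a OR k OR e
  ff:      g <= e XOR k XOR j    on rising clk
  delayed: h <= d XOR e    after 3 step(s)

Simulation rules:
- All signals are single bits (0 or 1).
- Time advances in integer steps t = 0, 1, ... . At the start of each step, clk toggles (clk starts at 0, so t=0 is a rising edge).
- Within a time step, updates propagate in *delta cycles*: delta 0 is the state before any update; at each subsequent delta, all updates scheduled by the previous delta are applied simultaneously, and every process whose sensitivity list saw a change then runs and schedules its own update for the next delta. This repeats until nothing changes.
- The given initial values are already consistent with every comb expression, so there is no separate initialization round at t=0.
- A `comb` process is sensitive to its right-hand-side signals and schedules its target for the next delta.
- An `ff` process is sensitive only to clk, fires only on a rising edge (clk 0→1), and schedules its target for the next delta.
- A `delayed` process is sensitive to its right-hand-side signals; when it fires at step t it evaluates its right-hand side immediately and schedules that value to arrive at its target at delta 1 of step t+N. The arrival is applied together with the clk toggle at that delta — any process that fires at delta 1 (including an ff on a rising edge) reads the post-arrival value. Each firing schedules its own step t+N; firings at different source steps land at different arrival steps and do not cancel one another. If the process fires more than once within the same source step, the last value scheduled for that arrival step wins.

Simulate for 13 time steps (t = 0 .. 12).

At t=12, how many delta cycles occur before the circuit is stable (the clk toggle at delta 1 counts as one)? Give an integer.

t0.Δ0 h=0 e=1 k=0 f=1 a=1 d=1 j=1 b=0 clk=0 g=1 c=0
t0.Δ1 h=0 e=1 k=0 f=1 a=1 d=1 j=1 b=0 clk=1 g=1 c=0
t0.Δ2 h=0 e=1 k=0 f=1 a=1 d=1 j=1 b=1 clk=1 g=0 c=0
t0.Δ3 h=0 e=1 k=0 f=1 a=1 d=1 j=0 b=1 clk=1 g=0 c=0
t0.Δ4 h=0 e=1 k=0 f=1 a=0 d=1 j=0 b=1 clk=1 g=0 c=0
t1.Δ0 h=0 e=1 k=0 f=1 a=0 d=1 j=0 b=1 clk=1 g=0 c=0
t1.Δ1 h=0 e=0 k=0 f=1 a=0 d=1 j=0 b=1 clk=0 g=0 c=0
t1.Δ2 h=0 e=0 k=0 f=0 a=0 d=1 j=0 b=1 clk=0 g=0 c=0
t2.Δ0 h=0 e=0 k=0 f=0 a=0 d=1 j=0 b=1 clk=0 g=0 c=0
t2.Δ1 h=0 e=0 k=0 f=0 a=0 d=1 j=0 b=1 clk=1 g=0 c=0
t3.Δ0 h=0 e=0 k=0 f=0 a=0 d=1 j=0 b=1 clk=1 g=0 c=0
t3.Δ1 h=0 e=0 k=0 f=0 a=0 d=1 j=0 b=1 clk=0 g=0 c=0
t4.Δ0 h=0 e=0 k=0 f=0 a=0 d=1 j=0 b=1 clk=0 g=0 c=0
t4.Δ1 h=1 e=0 k=0 f=0 a=0 d=1 j=0 b=1 clk=1 g=0 c=0
t4.Δ2 h=1 e=0 k=0 f=0 a=1 d=1 j=0 b=1 clk=1 g=0 c=0
t4.Δ3 h=1 e=0 k=0 f=1 a=1 d=1 j=0 b=1 clk=1 g=0 c=0
t5.Δ0 h=1 e=0 k=0 f=1 a=1 d=1 j=0 b=1 clk=1 g=0 c=0
t5.Δ1 h=1 e=0 k=0 f=1 a=1 d=1 j=0 b=1 clk=0 g=0 c=0
t6.Δ0 h=1 e=0 k=0 f=1 a=1 d=1 j=0 b=1 clk=0 g=0 c=0
t6.Δ1 h=1 e=0 k=0 f=1 a=1 d=1 j=0 b=1 clk=1 g=0 c=0
t6.Δ2 h=1 e=0 k=0 f=1 a=1 d=1 j=0 b=0 clk=1 g=0 c=0
t7.Δ0 h=1 e=0 k=0 f=1 a=1 d=1 j=0 b=0 clk=1 g=0 c=0
t7.Δ1 h=1 e=0 k=0 f=1 a=1 d=1 j=0 b=0 clk=0 g=0 c=0
t8.Δ0 h=1 e=0 k=0 f=1 a=1 d=1 j=0 b=0 clk=0 g=0 c=0
t8.Δ1 h=1 e=0 k=0 f=1 a=1 d=1 j=0 b=0 clk=1 g=0 c=0
t8.Δ2 h=1 e=0 k=0 f=1 a=1 d=1 j=0 b=1 clk=1 g=0 c=0
t9.Δ0 h=1 e=0 k=0 f=1 a=1 d=1 j=0 b=1 clk=1 g=0 c=0
t9.Δ1 h=1 e=0 k=0 f=1 a=1 d=1 j=0 b=1 clk=0 g=0 c=0
t10.Δ0 h=1 e=0 k=0 f=1 a=1 d=1 j=0 b=1 clk=0 g=0 c=0
t10.Δ1 h=1 e=0 k=0 f=1 a=1 d=1 j=0 b=1 clk=1 g=0 c=0
t10.Δ2 h=1 e=0 k=0 f=1 a=1 d=1 j=0 b=0 clk=1 g=0 c=0
t11.Δ0 h=1 e=0 k=0 f=1 a=1 d=1 j=0 b=0 clk=1 g=0 c=0
t11.Δ1 h=1 e=0 k=0 f=1 a=1 d=1 j=0 b=0 clk=0 g=0 c=0
t12.Δ0 h=1 e=0 k=0 f=1 a=1 d=1 j=0 b=0 clk=0 g=0 c=0
t12.Δ1 h=1 e=0 k=0 f=1 a=1 d=1 j=0 b=0 clk=1 g=0 c=0
t12.Δ2 h=1 e=0 k=0 f=1 a=1 d=1 j=0 b=1 clk=1 g=0 c=0

2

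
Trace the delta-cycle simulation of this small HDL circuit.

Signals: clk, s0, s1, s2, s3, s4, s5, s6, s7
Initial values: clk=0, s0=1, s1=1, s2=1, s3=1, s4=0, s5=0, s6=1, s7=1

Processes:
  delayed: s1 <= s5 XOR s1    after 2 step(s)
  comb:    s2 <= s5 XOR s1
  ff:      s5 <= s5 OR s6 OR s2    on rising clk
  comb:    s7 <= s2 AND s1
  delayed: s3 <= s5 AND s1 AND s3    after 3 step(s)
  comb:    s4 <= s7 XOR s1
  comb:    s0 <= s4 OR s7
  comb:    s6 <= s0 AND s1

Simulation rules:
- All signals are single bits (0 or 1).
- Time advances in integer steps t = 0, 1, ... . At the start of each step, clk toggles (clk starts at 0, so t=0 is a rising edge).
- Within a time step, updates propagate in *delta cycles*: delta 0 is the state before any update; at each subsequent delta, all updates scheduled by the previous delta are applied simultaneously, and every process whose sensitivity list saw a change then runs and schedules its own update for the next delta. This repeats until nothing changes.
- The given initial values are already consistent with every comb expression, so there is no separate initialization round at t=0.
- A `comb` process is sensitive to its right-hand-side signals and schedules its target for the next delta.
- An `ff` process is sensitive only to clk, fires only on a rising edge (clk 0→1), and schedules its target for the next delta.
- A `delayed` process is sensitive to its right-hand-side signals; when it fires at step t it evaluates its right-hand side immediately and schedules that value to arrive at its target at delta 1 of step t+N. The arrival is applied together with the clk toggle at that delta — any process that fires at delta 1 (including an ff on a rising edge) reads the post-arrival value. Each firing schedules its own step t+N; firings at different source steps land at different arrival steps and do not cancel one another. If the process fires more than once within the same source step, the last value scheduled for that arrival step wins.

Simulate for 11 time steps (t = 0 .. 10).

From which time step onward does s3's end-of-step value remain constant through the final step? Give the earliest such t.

8

t=0 Δ0: s2=1 clk=0 s1=1 s4=0 s5=0 s7=1 s3=1 s0=1 s6=1
  Δ1: clk:0→1
  Δ2: s5:0→1
  Δ3: s2:1→0
  Δ4: s7:1→0
  Δ5: s4:0→1, s0:1→0
  Δ6: s0:0→1, s6:1→0
  Δ7: s6:0→1
  (7Δ to stable)
t=1 Δ0: s2=0 clk=1 s1=1 s4=1 s5=1 s7=0 s3=1 s0=1 s6=1
  Δ1: clk:1→0
  (1Δ to stable)
t=2 Δ0: s2=0 clk=0 s1=1 s4=1 s5=1 s7=0 s3=1 s0=1 s6=1
  Δ1: clk:0→1, s1:1→0
  Δ2: s2:0→1, s4:1→0, s6:1→0
  Δ3: s0:1→0
  (3Δ to stable)
t=3 Δ0: s2=1 clk=1 s1=0 s4=0 s5=1 s7=0 s3=1 s0=0 s6=0
  Δ1: clk:1→0
  (1Δ to stable)
t=4 Δ0: s2=1 clk=0 s1=0 s4=0 s5=1 s7=0 s3=1 s0=0 s6=0
  Δ1: clk:0→1, s1:0→1
  Δ2: s2:1→0, s4:0→1, s7:0→1
  Δ3: s4:1→0, s7:1→0, s0:0→1
  Δ4: s4:0→1, s0:1→0, s6:0→1
  Δ5: s0:0→1, s6:1→0
  Δ6: s6:0→1
  (6Δ to stable)
t=5 Δ0: s2=0 clk=1 s1=1 s4=1 s5=1 s7=0 s3=1 s0=1 s6=1
  Δ1: clk:1→0, s3:1→0
  (1Δ to stable)
t=6 Δ0: s2=0 clk=0 s1=1 s4=1 s5=1 s7=0 s3=0 s0=1 s6=1
  Δ1: clk:0→1, s1:1→0
  Δ2: s2:0→1, s4:1→0, s6:1→0
  Δ3: s0:1→0
  (3Δ to stable)
t=7 Δ0: s2=1 clk=1 s1=0 s4=0 s5=1 s7=0 s3=0 s0=0 s6=0
  Δ1: clk:1→0, s3:0→1
  (1Δ to stable)
t=8 Δ0: s2=1 clk=0 s1=0 s4=0 s5=1 s7=0 s3=1 s0=0 s6=0
  Δ1: clk:0→1, s1:0→1, s3:1→0
  Δ2: s2:1→0, s4:0→1, s7:0→1
  Δ3: s4:1→0, s7:1→0, s0:0→1
  Δ4: s4:0→1, s0:1→0, s6:0→1
  Δ5: s0:0→1, s6:1→0
  Δ6: s6:0→1
  (6Δ to stable)
t=9 Δ0: s2=0 clk=1 s1=1 s4=1 s5=1 s7=0 s3=0 s0=1 s6=1
  Δ1: clk:1→0
  (1Δ to stable)
t=10 Δ0: s2=0 clk=0 s1=1 s4=1 s5=1 s7=0 s3=0 s0=1 s6=1
  Δ1: clk:0→1, s1:1→0
  Δ2: s2:0→1, s4:1→0, s6:1→0
  Δ3: s0:1→0
  (3Δ to stable)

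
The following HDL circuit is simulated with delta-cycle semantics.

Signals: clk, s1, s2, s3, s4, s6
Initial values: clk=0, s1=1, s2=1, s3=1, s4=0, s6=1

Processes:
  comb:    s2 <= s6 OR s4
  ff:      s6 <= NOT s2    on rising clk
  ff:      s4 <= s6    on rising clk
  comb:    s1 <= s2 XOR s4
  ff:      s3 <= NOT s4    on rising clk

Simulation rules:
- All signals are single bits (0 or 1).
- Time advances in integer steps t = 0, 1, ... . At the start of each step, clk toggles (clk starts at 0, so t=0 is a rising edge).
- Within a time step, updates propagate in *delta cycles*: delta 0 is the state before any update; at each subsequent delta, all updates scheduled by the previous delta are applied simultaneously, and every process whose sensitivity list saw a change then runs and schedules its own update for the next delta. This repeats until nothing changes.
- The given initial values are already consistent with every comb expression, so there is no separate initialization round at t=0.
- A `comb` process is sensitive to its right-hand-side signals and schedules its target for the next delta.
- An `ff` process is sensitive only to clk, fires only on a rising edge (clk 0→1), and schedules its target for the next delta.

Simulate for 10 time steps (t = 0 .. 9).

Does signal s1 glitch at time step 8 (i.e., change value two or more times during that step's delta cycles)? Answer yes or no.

t=0 Δ0: clk=0 s3=1 s1=1 s6=1 s2=1 s4=0
  Δ1: clk:0→1
  Δ2: s6:1→0, s4:0→1
  Δ3: s1:1→0
  (3Δ to stable)
t=1 Δ0: clk=1 s3=1 s1=0 s6=0 s2=1 s4=1
  Δ1: clk:1→0
  (1Δ to stable)
t=2 Δ0: clk=0 s3=1 s1=0 s6=0 s2=1 s4=1
  Δ1: clk:0→1
  Δ2: s3:1→0, s4:1→0
  Δ3: s1:0→1, s2:1→0
  Δ4: s1:1→0
  (4Δ to stable)
t=3 Δ0: clk=1 s3=0 s1=0 s6=0 s2=0 s4=0
  Δ1: clk:1→0
  (1Δ to stable)
t=4 Δ0: clk=0 s3=0 s1=0 s6=0 s2=0 s4=0
  Δ1: clk:0→1
  Δ2: s3:0→1, s6:0→1
  Δ3: s2:0→1
  Δ4: s1:0→1
  (4Δ to stable)
t=5 Δ0: clk=1 s3=1 s1=1 s6=1 s2=1 s4=0
  Δ1: clk:1→0
  (1Δ to stable)
t=6 Δ0: clk=0 s3=1 s1=1 s6=1 s2=1 s4=0
  Δ1: clk:0→1
  Δ2: s6:1→0, s4:0→1
  Δ3: s1:1→0
  (3Δ to stable)
t=7 Δ0: clk=1 s3=1 s1=0 s6=0 s2=1 s4=1
  Δ1: clk:1→0
  (1Δ to stable)
t=8 Δ0: clk=0 s3=1 s1=0 s6=0 s2=1 s4=1
  Δ1: clk:0→1
  Δ2: s3:1→0, s4:1→0
  Δ3: s1:0→1, s2:1→0
  Δ4: s1:1→0
  (4Δ to stable)
t=9 Δ0: clk=1 s3=0 s1=0 s6=0 s2=0 s4=0
  Δ1: clk:1→0
  (1Δ to stable)

yes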